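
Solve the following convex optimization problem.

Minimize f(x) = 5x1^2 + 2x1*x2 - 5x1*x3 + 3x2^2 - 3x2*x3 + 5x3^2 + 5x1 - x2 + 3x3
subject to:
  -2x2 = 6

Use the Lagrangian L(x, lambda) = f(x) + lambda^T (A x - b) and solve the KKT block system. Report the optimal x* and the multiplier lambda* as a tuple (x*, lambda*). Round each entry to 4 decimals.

Form the Lagrangian:
  L(x, lambda) = (1/2) x^T Q x + c^T x + lambda^T (A x - b)
Stationarity (grad_x L = 0): Q x + c + A^T lambda = 0.
Primal feasibility: A x = b.

This gives the KKT block system:
  [ Q   A^T ] [ x     ]   [-c ]
  [ A    0  ] [ lambda ] = [ b ]

Solving the linear system:
  x*      = (-0.6667, -3, -1.5333)
  lambda* = (-7.8667)
  f(x*)   = 21.1333

x* = (-0.6667, -3, -1.5333), lambda* = (-7.8667)


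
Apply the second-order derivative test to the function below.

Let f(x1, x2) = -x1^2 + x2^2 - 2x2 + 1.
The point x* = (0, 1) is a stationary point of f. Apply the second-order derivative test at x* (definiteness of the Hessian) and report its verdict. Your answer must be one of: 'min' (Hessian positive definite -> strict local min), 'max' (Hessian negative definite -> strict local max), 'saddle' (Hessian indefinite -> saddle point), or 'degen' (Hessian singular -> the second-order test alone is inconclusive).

Compute the Hessian H = grad^2 f:
  H = [[-2, 0], [0, 2]]
Verify stationarity: grad f(x*) = H x* + g = (0, 0).
Eigenvalues of H: -2, 2.
Eigenvalues have mixed signs, so H is indefinite -> x* is a saddle point.

saddle


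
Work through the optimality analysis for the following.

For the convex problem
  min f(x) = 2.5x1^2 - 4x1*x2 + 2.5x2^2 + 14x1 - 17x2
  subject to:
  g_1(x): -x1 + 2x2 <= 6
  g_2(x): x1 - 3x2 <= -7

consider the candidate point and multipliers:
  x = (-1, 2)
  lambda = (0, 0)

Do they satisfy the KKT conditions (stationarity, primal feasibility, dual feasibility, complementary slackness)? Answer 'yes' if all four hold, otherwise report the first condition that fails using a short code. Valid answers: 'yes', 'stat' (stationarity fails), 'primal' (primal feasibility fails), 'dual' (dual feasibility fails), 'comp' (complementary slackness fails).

Gradient of f: grad f(x) = Q x + c = (1, -3)
Constraint values g_i(x) = a_i^T x - b_i:
  g_1((-1, 2)) = -1
  g_2((-1, 2)) = 0
Stationarity residual: grad f(x) + sum_i lambda_i a_i = (1, -3)
  -> stationarity FAILS
Primal feasibility (all g_i <= 0): OK
Dual feasibility (all lambda_i >= 0): OK
Complementary slackness (lambda_i * g_i(x) = 0 for all i): OK

Verdict: the first failing condition is stationarity -> stat.

stat


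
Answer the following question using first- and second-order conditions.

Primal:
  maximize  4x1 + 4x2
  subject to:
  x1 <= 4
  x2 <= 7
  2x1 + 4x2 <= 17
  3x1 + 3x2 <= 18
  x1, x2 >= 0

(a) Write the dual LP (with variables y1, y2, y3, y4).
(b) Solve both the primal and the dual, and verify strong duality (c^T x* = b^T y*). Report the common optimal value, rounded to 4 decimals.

The standard primal-dual pair for 'max c^T x s.t. A x <= b, x >= 0' is:
  Dual:  min b^T y  s.t.  A^T y >= c,  y >= 0.

So the dual LP is:
  minimize  4y1 + 7y2 + 17y3 + 18y4
  subject to:
    y1 + 2y3 + 3y4 >= 4
    y2 + 4y3 + 3y4 >= 4
    y1, y2, y3, y4 >= 0

Solving the primal: x* = (4, 2).
  primal value c^T x* = 24.
Solving the dual: y* = (0, 0, 0, 1.3333).
  dual value b^T y* = 24.
Strong duality: c^T x* = b^T y*. Confirmed.

24


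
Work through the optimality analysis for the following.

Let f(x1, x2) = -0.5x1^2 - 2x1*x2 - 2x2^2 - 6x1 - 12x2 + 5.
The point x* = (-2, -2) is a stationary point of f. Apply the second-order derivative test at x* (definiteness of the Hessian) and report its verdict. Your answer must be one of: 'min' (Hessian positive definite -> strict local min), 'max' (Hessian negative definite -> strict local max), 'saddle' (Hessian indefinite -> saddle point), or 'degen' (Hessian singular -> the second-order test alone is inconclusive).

Compute the Hessian H = grad^2 f:
  H = [[-1, -2], [-2, -4]]
Verify stationarity: grad f(x*) = H x* + g = (0, 0).
Eigenvalues of H: -5, 0.
H has a zero eigenvalue (singular; negative semidefinite but not definite), so H is neither positive definite, negative definite, nor indefinite. The second-order test alone is inconclusive -> degen.
(Indeed, f is constant along the null direction of H through x*, so x* is not a strict local extremum.)

degen


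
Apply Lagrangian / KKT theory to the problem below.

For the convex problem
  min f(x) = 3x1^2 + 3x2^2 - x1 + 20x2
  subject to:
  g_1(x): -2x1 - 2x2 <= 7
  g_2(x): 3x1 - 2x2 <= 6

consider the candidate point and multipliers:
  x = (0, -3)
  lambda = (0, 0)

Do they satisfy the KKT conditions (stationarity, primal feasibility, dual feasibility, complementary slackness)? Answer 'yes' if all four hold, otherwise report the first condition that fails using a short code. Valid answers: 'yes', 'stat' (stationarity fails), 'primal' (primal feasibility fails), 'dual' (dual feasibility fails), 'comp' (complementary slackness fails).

Gradient of f: grad f(x) = Q x + c = (-1, 2)
Constraint values g_i(x) = a_i^T x - b_i:
  g_1((0, -3)) = -1
  g_2((0, -3)) = 0
Stationarity residual: grad f(x) + sum_i lambda_i a_i = (-1, 2)
  -> stationarity FAILS
Primal feasibility (all g_i <= 0): OK
Dual feasibility (all lambda_i >= 0): OK
Complementary slackness (lambda_i * g_i(x) = 0 for all i): OK

Verdict: the first failing condition is stationarity -> stat.

stat


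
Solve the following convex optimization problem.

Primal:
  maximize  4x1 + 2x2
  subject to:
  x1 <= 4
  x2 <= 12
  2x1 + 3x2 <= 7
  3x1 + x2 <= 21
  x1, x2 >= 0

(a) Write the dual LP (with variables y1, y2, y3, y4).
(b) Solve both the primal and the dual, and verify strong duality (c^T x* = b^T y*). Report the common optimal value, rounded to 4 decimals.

The standard primal-dual pair for 'max c^T x s.t. A x <= b, x >= 0' is:
  Dual:  min b^T y  s.t.  A^T y >= c,  y >= 0.

So the dual LP is:
  minimize  4y1 + 12y2 + 7y3 + 21y4
  subject to:
    y1 + 2y3 + 3y4 >= 4
    y2 + 3y3 + y4 >= 2
    y1, y2, y3, y4 >= 0

Solving the primal: x* = (3.5, 0).
  primal value c^T x* = 14.
Solving the dual: y* = (0, 0, 2, 0).
  dual value b^T y* = 14.
Strong duality: c^T x* = b^T y*. Confirmed.

14


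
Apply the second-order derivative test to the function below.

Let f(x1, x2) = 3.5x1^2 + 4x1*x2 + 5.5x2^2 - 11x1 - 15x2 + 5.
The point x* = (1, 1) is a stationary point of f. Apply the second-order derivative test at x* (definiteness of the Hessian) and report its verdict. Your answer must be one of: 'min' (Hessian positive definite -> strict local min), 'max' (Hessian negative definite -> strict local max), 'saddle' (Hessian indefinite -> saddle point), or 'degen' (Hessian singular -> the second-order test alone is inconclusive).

Compute the Hessian H = grad^2 f:
  H = [[7, 4], [4, 11]]
Verify stationarity: grad f(x*) = H x* + g = (0, 0).
Eigenvalues of H: 4.5279, 13.4721.
Both eigenvalues > 0, so H is positive definite -> x* is a strict local min.

min


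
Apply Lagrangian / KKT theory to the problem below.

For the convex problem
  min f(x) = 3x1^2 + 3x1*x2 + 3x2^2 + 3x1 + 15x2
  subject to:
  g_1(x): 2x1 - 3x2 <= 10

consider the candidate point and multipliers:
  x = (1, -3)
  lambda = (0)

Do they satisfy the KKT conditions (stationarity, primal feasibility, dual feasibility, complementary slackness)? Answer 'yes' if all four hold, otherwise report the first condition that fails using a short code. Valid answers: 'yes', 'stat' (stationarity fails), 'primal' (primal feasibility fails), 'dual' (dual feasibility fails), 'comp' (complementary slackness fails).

Gradient of f: grad f(x) = Q x + c = (0, 0)
Constraint values g_i(x) = a_i^T x - b_i:
  g_1((1, -3)) = 1
Stationarity residual: grad f(x) + sum_i lambda_i a_i = (0, 0)
  -> stationarity OK
Primal feasibility (all g_i <= 0): FAILS
Dual feasibility (all lambda_i >= 0): OK
Complementary slackness (lambda_i * g_i(x) = 0 for all i): OK

Verdict: the first failing condition is primal_feasibility -> primal.

primal


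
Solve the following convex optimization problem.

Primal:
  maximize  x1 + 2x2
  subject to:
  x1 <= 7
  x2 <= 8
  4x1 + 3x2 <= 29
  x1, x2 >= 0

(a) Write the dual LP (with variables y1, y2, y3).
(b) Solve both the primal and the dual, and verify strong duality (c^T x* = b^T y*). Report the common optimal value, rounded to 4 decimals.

The standard primal-dual pair for 'max c^T x s.t. A x <= b, x >= 0' is:
  Dual:  min b^T y  s.t.  A^T y >= c,  y >= 0.

So the dual LP is:
  minimize  7y1 + 8y2 + 29y3
  subject to:
    y1 + 4y3 >= 1
    y2 + 3y3 >= 2
    y1, y2, y3 >= 0

Solving the primal: x* = (1.25, 8).
  primal value c^T x* = 17.25.
Solving the dual: y* = (0, 1.25, 0.25).
  dual value b^T y* = 17.25.
Strong duality: c^T x* = b^T y*. Confirmed.

17.25


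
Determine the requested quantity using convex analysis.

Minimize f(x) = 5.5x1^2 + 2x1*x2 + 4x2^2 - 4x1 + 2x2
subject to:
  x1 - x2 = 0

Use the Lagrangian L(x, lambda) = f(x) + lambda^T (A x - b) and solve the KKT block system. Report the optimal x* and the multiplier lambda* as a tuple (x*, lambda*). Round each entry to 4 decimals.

Form the Lagrangian:
  L(x, lambda) = (1/2) x^T Q x + c^T x + lambda^T (A x - b)
Stationarity (grad_x L = 0): Q x + c + A^T lambda = 0.
Primal feasibility: A x = b.

This gives the KKT block system:
  [ Q   A^T ] [ x     ]   [-c ]
  [ A    0  ] [ lambda ] = [ b ]

Solving the linear system:
  x*      = (0.087, 0.087)
  lambda* = (2.8696)
  f(x*)   = -0.087

x* = (0.087, 0.087), lambda* = (2.8696)


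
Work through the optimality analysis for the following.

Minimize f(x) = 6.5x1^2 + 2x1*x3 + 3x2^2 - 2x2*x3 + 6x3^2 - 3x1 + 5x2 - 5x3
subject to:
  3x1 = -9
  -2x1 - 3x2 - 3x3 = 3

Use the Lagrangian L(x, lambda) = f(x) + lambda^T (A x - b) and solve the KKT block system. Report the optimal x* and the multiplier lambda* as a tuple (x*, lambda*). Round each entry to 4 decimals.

Form the Lagrangian:
  L(x, lambda) = (1/2) x^T Q x + c^T x + lambda^T (A x - b)
Stationarity (grad_x L = 0): Q x + c + A^T lambda = 0.
Primal feasibility: A x = b.

This gives the KKT block system:
  [ Q   A^T ] [ x     ]   [-c ]
  [ A    0  ] [ lambda ] = [ b ]

Solving the linear system:
  x*      = (-3, -0.0909, 1.0909)
  lambda* = (13.7778, 0.7576)
  f(x*)   = 62.4091

x* = (-3, -0.0909, 1.0909), lambda* = (13.7778, 0.7576)


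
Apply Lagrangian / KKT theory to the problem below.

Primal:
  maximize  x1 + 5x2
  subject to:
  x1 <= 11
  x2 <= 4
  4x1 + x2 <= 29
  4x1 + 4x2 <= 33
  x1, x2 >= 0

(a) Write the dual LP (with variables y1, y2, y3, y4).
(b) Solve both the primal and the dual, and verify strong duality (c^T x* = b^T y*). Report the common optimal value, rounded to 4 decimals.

The standard primal-dual pair for 'max c^T x s.t. A x <= b, x >= 0' is:
  Dual:  min b^T y  s.t.  A^T y >= c,  y >= 0.

So the dual LP is:
  minimize  11y1 + 4y2 + 29y3 + 33y4
  subject to:
    y1 + 4y3 + 4y4 >= 1
    y2 + y3 + 4y4 >= 5
    y1, y2, y3, y4 >= 0

Solving the primal: x* = (4.25, 4).
  primal value c^T x* = 24.25.
Solving the dual: y* = (0, 4, 0, 0.25).
  dual value b^T y* = 24.25.
Strong duality: c^T x* = b^T y*. Confirmed.

24.25


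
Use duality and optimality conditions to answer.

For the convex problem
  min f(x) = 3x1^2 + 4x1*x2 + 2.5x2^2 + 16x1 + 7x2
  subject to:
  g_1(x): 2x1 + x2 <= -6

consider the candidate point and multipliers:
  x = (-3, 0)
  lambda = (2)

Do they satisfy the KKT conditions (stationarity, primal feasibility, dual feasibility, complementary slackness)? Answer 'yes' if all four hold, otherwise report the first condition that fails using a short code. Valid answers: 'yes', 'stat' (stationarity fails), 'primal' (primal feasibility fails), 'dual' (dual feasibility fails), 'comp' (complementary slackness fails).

Gradient of f: grad f(x) = Q x + c = (-2, -5)
Constraint values g_i(x) = a_i^T x - b_i:
  g_1((-3, 0)) = 0
Stationarity residual: grad f(x) + sum_i lambda_i a_i = (2, -3)
  -> stationarity FAILS
Primal feasibility (all g_i <= 0): OK
Dual feasibility (all lambda_i >= 0): OK
Complementary slackness (lambda_i * g_i(x) = 0 for all i): OK

Verdict: the first failing condition is stationarity -> stat.

stat


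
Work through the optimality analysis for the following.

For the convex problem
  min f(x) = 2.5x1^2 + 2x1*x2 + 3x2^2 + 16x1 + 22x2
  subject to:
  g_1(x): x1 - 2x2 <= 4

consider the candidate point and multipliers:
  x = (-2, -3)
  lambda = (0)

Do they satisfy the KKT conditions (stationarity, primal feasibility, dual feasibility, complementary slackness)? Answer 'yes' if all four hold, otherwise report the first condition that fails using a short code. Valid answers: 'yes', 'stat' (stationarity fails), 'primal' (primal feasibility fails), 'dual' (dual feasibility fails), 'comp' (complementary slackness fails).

Gradient of f: grad f(x) = Q x + c = (0, 0)
Constraint values g_i(x) = a_i^T x - b_i:
  g_1((-2, -3)) = 0
Stationarity residual: grad f(x) + sum_i lambda_i a_i = (0, 0)
  -> stationarity OK
Primal feasibility (all g_i <= 0): OK
Dual feasibility (all lambda_i >= 0): OK
Complementary slackness (lambda_i * g_i(x) = 0 for all i): OK

Verdict: yes, KKT holds.

yes


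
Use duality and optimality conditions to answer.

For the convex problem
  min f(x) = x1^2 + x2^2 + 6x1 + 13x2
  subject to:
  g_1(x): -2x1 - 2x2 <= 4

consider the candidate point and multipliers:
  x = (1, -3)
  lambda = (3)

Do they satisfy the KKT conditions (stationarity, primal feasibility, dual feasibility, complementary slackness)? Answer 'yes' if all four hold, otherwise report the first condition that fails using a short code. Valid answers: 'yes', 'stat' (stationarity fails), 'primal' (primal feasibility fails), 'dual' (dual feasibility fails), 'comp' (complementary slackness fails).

Gradient of f: grad f(x) = Q x + c = (8, 7)
Constraint values g_i(x) = a_i^T x - b_i:
  g_1((1, -3)) = 0
Stationarity residual: grad f(x) + sum_i lambda_i a_i = (2, 1)
  -> stationarity FAILS
Primal feasibility (all g_i <= 0): OK
Dual feasibility (all lambda_i >= 0): OK
Complementary slackness (lambda_i * g_i(x) = 0 for all i): OK

Verdict: the first failing condition is stationarity -> stat.

stat


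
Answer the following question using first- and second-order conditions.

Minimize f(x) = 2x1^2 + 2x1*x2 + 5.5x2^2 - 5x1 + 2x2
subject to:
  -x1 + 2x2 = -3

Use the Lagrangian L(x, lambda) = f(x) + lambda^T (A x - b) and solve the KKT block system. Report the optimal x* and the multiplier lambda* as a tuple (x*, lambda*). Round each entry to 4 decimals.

Form the Lagrangian:
  L(x, lambda) = (1/2) x^T Q x + c^T x + lambda^T (A x - b)
Stationarity (grad_x L = 0): Q x + c + A^T lambda = 0.
Primal feasibility: A x = b.

This gives the KKT block system:
  [ Q   A^T ] [ x     ]   [-c ]
  [ A    0  ] [ lambda ] = [ b ]

Solving the linear system:
  x*      = (1.7429, -0.6286)
  lambda* = (0.7143)
  f(x*)   = -3.9143

x* = (1.7429, -0.6286), lambda* = (0.7143)


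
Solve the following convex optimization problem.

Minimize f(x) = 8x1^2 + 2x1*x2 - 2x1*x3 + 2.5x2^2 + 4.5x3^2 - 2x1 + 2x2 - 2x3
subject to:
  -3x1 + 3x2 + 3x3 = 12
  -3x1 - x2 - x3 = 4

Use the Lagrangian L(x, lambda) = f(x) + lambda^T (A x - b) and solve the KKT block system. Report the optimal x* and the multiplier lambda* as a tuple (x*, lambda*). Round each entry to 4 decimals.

Form the Lagrangian:
  L(x, lambda) = (1/2) x^T Q x + c^T x + lambda^T (A x - b)
Stationarity (grad_x L = 0): Q x + c + A^T lambda = 0.
Primal feasibility: A x = b.

This gives the KKT block system:
  [ Q   A^T ] [ x     ]   [-c ]
  [ A    0  ] [ lambda ] = [ b ]

Solving the linear system:
  x*      = (-2, 1.5714, 0.4286)
  lambda* = (-4.1071, -6.4643)
  f(x*)   = 40.7143

x* = (-2, 1.5714, 0.4286), lambda* = (-4.1071, -6.4643)


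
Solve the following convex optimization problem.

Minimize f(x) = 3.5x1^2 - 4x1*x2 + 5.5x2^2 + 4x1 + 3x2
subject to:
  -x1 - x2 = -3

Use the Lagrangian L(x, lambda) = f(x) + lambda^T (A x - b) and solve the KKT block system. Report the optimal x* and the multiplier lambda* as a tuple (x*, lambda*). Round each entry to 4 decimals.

Form the Lagrangian:
  L(x, lambda) = (1/2) x^T Q x + c^T x + lambda^T (A x - b)
Stationarity (grad_x L = 0): Q x + c + A^T lambda = 0.
Primal feasibility: A x = b.

This gives the KKT block system:
  [ Q   A^T ] [ x     ]   [-c ]
  [ A    0  ] [ lambda ] = [ b ]

Solving the linear system:
  x*      = (1.6923, 1.3077)
  lambda* = (10.6154)
  f(x*)   = 21.2692

x* = (1.6923, 1.3077), lambda* = (10.6154)


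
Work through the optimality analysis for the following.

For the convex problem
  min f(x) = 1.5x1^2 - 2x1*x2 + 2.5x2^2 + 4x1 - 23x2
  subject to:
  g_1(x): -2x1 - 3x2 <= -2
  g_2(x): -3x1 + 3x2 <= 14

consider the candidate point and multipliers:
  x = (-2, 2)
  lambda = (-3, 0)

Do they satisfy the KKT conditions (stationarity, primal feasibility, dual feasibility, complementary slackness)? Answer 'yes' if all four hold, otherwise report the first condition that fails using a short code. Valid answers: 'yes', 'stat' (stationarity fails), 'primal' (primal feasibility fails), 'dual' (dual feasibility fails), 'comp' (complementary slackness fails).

Gradient of f: grad f(x) = Q x + c = (-6, -9)
Constraint values g_i(x) = a_i^T x - b_i:
  g_1((-2, 2)) = 0
  g_2((-2, 2)) = -2
Stationarity residual: grad f(x) + sum_i lambda_i a_i = (0, 0)
  -> stationarity OK
Primal feasibility (all g_i <= 0): OK
Dual feasibility (all lambda_i >= 0): FAILS
Complementary slackness (lambda_i * g_i(x) = 0 for all i): OK

Verdict: the first failing condition is dual_feasibility -> dual.

dual


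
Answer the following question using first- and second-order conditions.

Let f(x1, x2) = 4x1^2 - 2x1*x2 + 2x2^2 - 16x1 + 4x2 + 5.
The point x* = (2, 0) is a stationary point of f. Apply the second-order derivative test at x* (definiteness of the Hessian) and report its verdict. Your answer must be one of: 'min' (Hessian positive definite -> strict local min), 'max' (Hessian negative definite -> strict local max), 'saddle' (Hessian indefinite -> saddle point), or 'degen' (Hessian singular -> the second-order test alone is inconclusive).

Compute the Hessian H = grad^2 f:
  H = [[8, -2], [-2, 4]]
Verify stationarity: grad f(x*) = H x* + g = (0, 0).
Eigenvalues of H: 3.1716, 8.8284.
Both eigenvalues > 0, so H is positive definite -> x* is a strict local min.

min


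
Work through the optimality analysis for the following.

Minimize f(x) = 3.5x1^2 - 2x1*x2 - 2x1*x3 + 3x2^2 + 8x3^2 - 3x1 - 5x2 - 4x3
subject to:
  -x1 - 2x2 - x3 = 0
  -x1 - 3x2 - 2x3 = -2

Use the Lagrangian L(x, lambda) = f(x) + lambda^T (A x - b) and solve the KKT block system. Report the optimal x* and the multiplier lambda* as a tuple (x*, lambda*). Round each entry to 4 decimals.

Form the Lagrangian:
  L(x, lambda) = (1/2) x^T Q x + c^T x + lambda^T (A x - b)
Stationarity (grad_x L = 0): Q x + c + A^T lambda = 0.
Primal feasibility: A x = b.

This gives the KKT block system:
  [ Q   A^T ] [ x     ]   [-c ]
  [ A    0  ] [ lambda ] = [ b ]

Solving the linear system:
  x*      = (-2.4138, 0.4138, 1.5862)
  lambda* = (-74, 50.1034)
  f(x*)   = 49.5172

x* = (-2.4138, 0.4138, 1.5862), lambda* = (-74, 50.1034)


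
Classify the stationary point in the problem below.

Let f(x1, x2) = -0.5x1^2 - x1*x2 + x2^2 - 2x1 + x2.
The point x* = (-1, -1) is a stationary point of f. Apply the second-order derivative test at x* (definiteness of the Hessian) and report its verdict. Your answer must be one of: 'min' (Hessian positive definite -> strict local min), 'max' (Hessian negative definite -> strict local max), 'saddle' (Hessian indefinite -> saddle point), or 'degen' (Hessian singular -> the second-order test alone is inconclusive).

Compute the Hessian H = grad^2 f:
  H = [[-1, -1], [-1, 2]]
Verify stationarity: grad f(x*) = H x* + g = (0, 0).
Eigenvalues of H: -1.3028, 2.3028.
Eigenvalues have mixed signs, so H is indefinite -> x* is a saddle point.

saddle


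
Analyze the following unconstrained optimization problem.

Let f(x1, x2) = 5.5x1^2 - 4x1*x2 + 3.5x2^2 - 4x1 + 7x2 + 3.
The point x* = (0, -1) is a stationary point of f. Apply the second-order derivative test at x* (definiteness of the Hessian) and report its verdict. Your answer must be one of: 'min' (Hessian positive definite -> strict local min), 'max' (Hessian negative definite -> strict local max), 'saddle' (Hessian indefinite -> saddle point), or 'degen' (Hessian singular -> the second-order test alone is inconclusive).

Compute the Hessian H = grad^2 f:
  H = [[11, -4], [-4, 7]]
Verify stationarity: grad f(x*) = H x* + g = (0, 0).
Eigenvalues of H: 4.5279, 13.4721.
Both eigenvalues > 0, so H is positive definite -> x* is a strict local min.

min


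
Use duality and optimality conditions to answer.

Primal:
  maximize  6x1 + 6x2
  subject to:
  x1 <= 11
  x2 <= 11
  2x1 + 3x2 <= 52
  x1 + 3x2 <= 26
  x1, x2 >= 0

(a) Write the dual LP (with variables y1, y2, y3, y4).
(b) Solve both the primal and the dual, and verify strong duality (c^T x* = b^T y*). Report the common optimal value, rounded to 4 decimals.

The standard primal-dual pair for 'max c^T x s.t. A x <= b, x >= 0' is:
  Dual:  min b^T y  s.t.  A^T y >= c,  y >= 0.

So the dual LP is:
  minimize  11y1 + 11y2 + 52y3 + 26y4
  subject to:
    y1 + 2y3 + y4 >= 6
    y2 + 3y3 + 3y4 >= 6
    y1, y2, y3, y4 >= 0

Solving the primal: x* = (11, 5).
  primal value c^T x* = 96.
Solving the dual: y* = (4, 0, 0, 2).
  dual value b^T y* = 96.
Strong duality: c^T x* = b^T y*. Confirmed.

96


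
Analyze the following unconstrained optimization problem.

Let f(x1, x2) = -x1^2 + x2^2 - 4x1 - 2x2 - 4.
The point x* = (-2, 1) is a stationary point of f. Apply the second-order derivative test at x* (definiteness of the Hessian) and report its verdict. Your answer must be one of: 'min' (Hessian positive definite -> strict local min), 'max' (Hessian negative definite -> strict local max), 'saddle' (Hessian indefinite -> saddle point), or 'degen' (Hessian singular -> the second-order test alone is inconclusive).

Compute the Hessian H = grad^2 f:
  H = [[-2, 0], [0, 2]]
Verify stationarity: grad f(x*) = H x* + g = (0, 0).
Eigenvalues of H: -2, 2.
Eigenvalues have mixed signs, so H is indefinite -> x* is a saddle point.

saddle


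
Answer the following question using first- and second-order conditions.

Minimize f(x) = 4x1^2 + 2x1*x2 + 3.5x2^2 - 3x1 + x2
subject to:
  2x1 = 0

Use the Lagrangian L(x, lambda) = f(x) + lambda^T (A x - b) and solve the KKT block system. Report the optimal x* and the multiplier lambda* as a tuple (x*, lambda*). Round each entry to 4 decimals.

Form the Lagrangian:
  L(x, lambda) = (1/2) x^T Q x + c^T x + lambda^T (A x - b)
Stationarity (grad_x L = 0): Q x + c + A^T lambda = 0.
Primal feasibility: A x = b.

This gives the KKT block system:
  [ Q   A^T ] [ x     ]   [-c ]
  [ A    0  ] [ lambda ] = [ b ]

Solving the linear system:
  x*      = (0, -0.1429)
  lambda* = (1.6429)
  f(x*)   = -0.0714

x* = (0, -0.1429), lambda* = (1.6429)


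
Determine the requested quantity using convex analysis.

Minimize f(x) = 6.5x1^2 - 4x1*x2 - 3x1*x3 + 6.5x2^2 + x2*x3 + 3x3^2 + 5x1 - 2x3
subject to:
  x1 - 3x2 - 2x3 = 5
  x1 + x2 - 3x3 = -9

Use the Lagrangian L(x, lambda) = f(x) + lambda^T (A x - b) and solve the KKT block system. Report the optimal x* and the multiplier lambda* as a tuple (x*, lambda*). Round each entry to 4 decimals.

Form the Lagrangian:
  L(x, lambda) = (1/2) x^T Q x + c^T x + lambda^T (A x - b)
Stationarity (grad_x L = 0): Q x + c + A^T lambda = 0.
Primal feasibility: A x = b.

This gives the KKT block system:
  [ Q   A^T ] [ x     ]   [-c ]
  [ A    0  ] [ lambda ] = [ b ]

Solving the linear system:
  x*      = (-0.9208, -3.0837, 1.6652)
  lambda* = (-8.7773, 8.4081)
  f(x*)   = 55.8124

x* = (-0.9208, -3.0837, 1.6652), lambda* = (-8.7773, 8.4081)


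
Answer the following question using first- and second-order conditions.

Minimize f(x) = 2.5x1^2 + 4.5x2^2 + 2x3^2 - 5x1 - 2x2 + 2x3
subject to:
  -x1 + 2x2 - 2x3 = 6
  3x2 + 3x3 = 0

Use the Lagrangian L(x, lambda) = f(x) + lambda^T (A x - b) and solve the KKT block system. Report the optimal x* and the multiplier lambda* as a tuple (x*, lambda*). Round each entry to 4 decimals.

Form the Lagrangian:
  L(x, lambda) = (1/2) x^T Q x + c^T x + lambda^T (A x - b)
Stationarity (grad_x L = 0): Q x + c + A^T lambda = 0.
Primal feasibility: A x = b.

This gives the KKT block system:
  [ Q   A^T ] [ x     ]   [-c ]
  [ A    0  ] [ lambda ] = [ b ]

Solving the linear system:
  x*      = (0.1935, 1.5484, -1.5484)
  lambda* = (-4.0323, -1.2903)
  f(x*)   = 8.5161

x* = (0.1935, 1.5484, -1.5484), lambda* = (-4.0323, -1.2903)


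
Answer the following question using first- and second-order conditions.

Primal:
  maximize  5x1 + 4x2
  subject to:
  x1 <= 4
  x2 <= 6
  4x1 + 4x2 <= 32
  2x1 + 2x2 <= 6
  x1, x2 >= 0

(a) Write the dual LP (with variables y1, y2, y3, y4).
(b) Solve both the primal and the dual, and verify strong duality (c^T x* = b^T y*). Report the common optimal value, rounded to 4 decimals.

The standard primal-dual pair for 'max c^T x s.t. A x <= b, x >= 0' is:
  Dual:  min b^T y  s.t.  A^T y >= c,  y >= 0.

So the dual LP is:
  minimize  4y1 + 6y2 + 32y3 + 6y4
  subject to:
    y1 + 4y3 + 2y4 >= 5
    y2 + 4y3 + 2y4 >= 4
    y1, y2, y3, y4 >= 0

Solving the primal: x* = (3, 0).
  primal value c^T x* = 15.
Solving the dual: y* = (0, 0, 0, 2.5).
  dual value b^T y* = 15.
Strong duality: c^T x* = b^T y*. Confirmed.

15


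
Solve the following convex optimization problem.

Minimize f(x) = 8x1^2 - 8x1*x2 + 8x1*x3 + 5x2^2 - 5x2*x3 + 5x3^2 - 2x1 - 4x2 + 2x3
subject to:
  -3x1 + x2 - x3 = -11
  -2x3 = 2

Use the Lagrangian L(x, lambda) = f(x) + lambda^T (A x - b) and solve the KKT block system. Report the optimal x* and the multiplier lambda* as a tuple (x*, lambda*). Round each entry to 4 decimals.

Form the Lagrangian:
  L(x, lambda) = (1/2) x^T Q x + c^T x + lambda^T (A x - b)
Stationarity (grad_x L = 0): Q x + c + A^T lambda = 0.
Primal feasibility: A x = b.

This gives the KKT block system:
  [ Q   A^T ] [ x     ]   [-c ]
  [ A    0  ] [ lambda ] = [ b ]

Solving the linear system:
  x*      = (4.6724, 2.0172, -1)
  lambda* = (16.2069, 1.5431)
  f(x*)   = 77.8879

x* = (4.6724, 2.0172, -1), lambda* = (16.2069, 1.5431)


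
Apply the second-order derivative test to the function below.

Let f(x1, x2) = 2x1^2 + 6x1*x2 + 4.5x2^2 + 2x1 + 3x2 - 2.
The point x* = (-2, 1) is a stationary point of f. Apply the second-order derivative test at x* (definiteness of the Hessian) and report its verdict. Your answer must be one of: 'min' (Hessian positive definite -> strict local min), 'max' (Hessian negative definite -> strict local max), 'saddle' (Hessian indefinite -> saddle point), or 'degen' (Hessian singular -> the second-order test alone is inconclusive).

Compute the Hessian H = grad^2 f:
  H = [[4, 6], [6, 9]]
Verify stationarity: grad f(x*) = H x* + g = (0, 0).
Eigenvalues of H: 0, 13.
H has a zero eigenvalue (singular; positive semidefinite but not definite), so H is neither positive definite, negative definite, nor indefinite. The second-order test alone is inconclusive -> degen.
(Indeed, f is constant along the null direction of H through x*, so x* is not a strict local extremum.)

degen


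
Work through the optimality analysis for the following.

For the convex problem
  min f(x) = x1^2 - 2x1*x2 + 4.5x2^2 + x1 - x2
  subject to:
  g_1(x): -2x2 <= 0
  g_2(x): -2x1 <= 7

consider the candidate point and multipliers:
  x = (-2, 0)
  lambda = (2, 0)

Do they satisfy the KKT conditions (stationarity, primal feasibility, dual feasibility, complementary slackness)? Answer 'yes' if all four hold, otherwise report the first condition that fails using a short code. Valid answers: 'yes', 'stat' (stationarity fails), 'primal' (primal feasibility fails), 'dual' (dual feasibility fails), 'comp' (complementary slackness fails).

Gradient of f: grad f(x) = Q x + c = (-3, 3)
Constraint values g_i(x) = a_i^T x - b_i:
  g_1((-2, 0)) = 0
  g_2((-2, 0)) = -3
Stationarity residual: grad f(x) + sum_i lambda_i a_i = (-3, -1)
  -> stationarity FAILS
Primal feasibility (all g_i <= 0): OK
Dual feasibility (all lambda_i >= 0): OK
Complementary slackness (lambda_i * g_i(x) = 0 for all i): OK

Verdict: the first failing condition is stationarity -> stat.

stat


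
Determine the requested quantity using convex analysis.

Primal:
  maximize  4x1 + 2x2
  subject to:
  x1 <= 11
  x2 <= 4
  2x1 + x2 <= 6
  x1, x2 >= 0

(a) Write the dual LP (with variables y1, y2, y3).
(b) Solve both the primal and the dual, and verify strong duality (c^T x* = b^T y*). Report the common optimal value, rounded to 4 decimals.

The standard primal-dual pair for 'max c^T x s.t. A x <= b, x >= 0' is:
  Dual:  min b^T y  s.t.  A^T y >= c,  y >= 0.

So the dual LP is:
  minimize  11y1 + 4y2 + 6y3
  subject to:
    y1 + 2y3 >= 4
    y2 + y3 >= 2
    y1, y2, y3 >= 0

Solving the primal: x* = (3, 0).
  primal value c^T x* = 12.
Solving the dual: y* = (0, 0, 2).
  dual value b^T y* = 12.
Strong duality: c^T x* = b^T y*. Confirmed.

12


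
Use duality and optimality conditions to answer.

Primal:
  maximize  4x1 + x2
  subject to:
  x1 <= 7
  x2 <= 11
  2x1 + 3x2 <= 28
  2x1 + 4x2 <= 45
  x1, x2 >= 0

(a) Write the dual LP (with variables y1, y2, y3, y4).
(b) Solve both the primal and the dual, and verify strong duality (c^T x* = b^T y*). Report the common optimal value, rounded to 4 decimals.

The standard primal-dual pair for 'max c^T x s.t. A x <= b, x >= 0' is:
  Dual:  min b^T y  s.t.  A^T y >= c,  y >= 0.

So the dual LP is:
  minimize  7y1 + 11y2 + 28y3 + 45y4
  subject to:
    y1 + 2y3 + 2y4 >= 4
    y2 + 3y3 + 4y4 >= 1
    y1, y2, y3, y4 >= 0

Solving the primal: x* = (7, 4.6667).
  primal value c^T x* = 32.6667.
Solving the dual: y* = (3.3333, 0, 0.3333, 0).
  dual value b^T y* = 32.6667.
Strong duality: c^T x* = b^T y*. Confirmed.

32.6667


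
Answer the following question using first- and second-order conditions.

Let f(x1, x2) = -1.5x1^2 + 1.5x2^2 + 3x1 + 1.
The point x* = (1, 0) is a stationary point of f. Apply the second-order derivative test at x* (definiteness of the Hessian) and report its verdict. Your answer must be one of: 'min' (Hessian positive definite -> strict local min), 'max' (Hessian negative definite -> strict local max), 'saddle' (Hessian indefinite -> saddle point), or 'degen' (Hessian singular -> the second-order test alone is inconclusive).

Compute the Hessian H = grad^2 f:
  H = [[-3, 0], [0, 3]]
Verify stationarity: grad f(x*) = H x* + g = (0, 0).
Eigenvalues of H: -3, 3.
Eigenvalues have mixed signs, so H is indefinite -> x* is a saddle point.

saddle


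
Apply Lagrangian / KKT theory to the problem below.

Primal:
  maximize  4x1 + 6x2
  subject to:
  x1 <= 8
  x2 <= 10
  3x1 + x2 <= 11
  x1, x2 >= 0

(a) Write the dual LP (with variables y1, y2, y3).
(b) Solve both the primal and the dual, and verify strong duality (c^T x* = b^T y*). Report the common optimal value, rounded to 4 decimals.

The standard primal-dual pair for 'max c^T x s.t. A x <= b, x >= 0' is:
  Dual:  min b^T y  s.t.  A^T y >= c,  y >= 0.

So the dual LP is:
  minimize  8y1 + 10y2 + 11y3
  subject to:
    y1 + 3y3 >= 4
    y2 + y3 >= 6
    y1, y2, y3 >= 0

Solving the primal: x* = (0.3333, 10).
  primal value c^T x* = 61.3333.
Solving the dual: y* = (0, 4.6667, 1.3333).
  dual value b^T y* = 61.3333.
Strong duality: c^T x* = b^T y*. Confirmed.

61.3333


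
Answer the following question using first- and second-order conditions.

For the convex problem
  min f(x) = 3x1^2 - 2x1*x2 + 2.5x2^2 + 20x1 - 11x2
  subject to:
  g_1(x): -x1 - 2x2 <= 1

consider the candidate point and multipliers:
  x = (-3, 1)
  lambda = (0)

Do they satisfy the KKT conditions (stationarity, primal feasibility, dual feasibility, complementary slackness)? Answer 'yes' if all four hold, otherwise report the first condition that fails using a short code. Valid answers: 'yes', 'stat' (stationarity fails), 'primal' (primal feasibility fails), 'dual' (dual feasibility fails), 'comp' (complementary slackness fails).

Gradient of f: grad f(x) = Q x + c = (0, 0)
Constraint values g_i(x) = a_i^T x - b_i:
  g_1((-3, 1)) = 0
Stationarity residual: grad f(x) + sum_i lambda_i a_i = (0, 0)
  -> stationarity OK
Primal feasibility (all g_i <= 0): OK
Dual feasibility (all lambda_i >= 0): OK
Complementary slackness (lambda_i * g_i(x) = 0 for all i): OK

Verdict: yes, KKT holds.

yes


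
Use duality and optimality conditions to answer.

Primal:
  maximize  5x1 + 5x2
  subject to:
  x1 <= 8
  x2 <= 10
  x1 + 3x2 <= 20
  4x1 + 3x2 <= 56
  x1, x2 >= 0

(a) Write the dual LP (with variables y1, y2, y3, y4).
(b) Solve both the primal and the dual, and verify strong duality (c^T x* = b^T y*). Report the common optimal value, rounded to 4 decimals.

The standard primal-dual pair for 'max c^T x s.t. A x <= b, x >= 0' is:
  Dual:  min b^T y  s.t.  A^T y >= c,  y >= 0.

So the dual LP is:
  minimize  8y1 + 10y2 + 20y3 + 56y4
  subject to:
    y1 + y3 + 4y4 >= 5
    y2 + 3y3 + 3y4 >= 5
    y1, y2, y3, y4 >= 0

Solving the primal: x* = (8, 4).
  primal value c^T x* = 60.
Solving the dual: y* = (3.3333, 0, 1.6667, 0).
  dual value b^T y* = 60.
Strong duality: c^T x* = b^T y*. Confirmed.

60


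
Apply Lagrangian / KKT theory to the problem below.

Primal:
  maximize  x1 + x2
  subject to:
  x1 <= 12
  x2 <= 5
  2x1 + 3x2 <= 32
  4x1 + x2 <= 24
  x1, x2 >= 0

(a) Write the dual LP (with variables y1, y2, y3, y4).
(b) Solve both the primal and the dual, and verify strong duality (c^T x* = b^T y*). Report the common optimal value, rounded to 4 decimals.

The standard primal-dual pair for 'max c^T x s.t. A x <= b, x >= 0' is:
  Dual:  min b^T y  s.t.  A^T y >= c,  y >= 0.

So the dual LP is:
  minimize  12y1 + 5y2 + 32y3 + 24y4
  subject to:
    y1 + 2y3 + 4y4 >= 1
    y2 + 3y3 + y4 >= 1
    y1, y2, y3, y4 >= 0

Solving the primal: x* = (4.75, 5).
  primal value c^T x* = 9.75.
Solving the dual: y* = (0, 0.75, 0, 0.25).
  dual value b^T y* = 9.75.
Strong duality: c^T x* = b^T y*. Confirmed.

9.75


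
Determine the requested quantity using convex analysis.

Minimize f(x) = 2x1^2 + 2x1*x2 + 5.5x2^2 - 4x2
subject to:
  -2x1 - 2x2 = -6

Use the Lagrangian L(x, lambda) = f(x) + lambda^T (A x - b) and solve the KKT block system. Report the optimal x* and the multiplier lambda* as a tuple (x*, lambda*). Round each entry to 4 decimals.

Form the Lagrangian:
  L(x, lambda) = (1/2) x^T Q x + c^T x + lambda^T (A x - b)
Stationarity (grad_x L = 0): Q x + c + A^T lambda = 0.
Primal feasibility: A x = b.

This gives the KKT block system:
  [ Q   A^T ] [ x     ]   [-c ]
  [ A    0  ] [ lambda ] = [ b ]

Solving the linear system:
  x*      = (2.0909, 0.9091)
  lambda* = (5.0909)
  f(x*)   = 13.4545

x* = (2.0909, 0.9091), lambda* = (5.0909)


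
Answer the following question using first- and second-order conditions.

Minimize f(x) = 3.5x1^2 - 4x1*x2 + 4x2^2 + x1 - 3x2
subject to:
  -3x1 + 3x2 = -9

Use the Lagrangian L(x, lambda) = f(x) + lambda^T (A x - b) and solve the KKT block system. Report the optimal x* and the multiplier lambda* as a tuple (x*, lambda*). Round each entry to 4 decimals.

Form the Lagrangian:
  L(x, lambda) = (1/2) x^T Q x + c^T x + lambda^T (A x - b)
Stationarity (grad_x L = 0): Q x + c + A^T lambda = 0.
Primal feasibility: A x = b.

This gives the KKT block system:
  [ Q   A^T ] [ x     ]   [-c ]
  [ A    0  ] [ lambda ] = [ b ]

Solving the linear system:
  x*      = (2, -1)
  lambda* = (6.3333)
  f(x*)   = 31

x* = (2, -1), lambda* = (6.3333)


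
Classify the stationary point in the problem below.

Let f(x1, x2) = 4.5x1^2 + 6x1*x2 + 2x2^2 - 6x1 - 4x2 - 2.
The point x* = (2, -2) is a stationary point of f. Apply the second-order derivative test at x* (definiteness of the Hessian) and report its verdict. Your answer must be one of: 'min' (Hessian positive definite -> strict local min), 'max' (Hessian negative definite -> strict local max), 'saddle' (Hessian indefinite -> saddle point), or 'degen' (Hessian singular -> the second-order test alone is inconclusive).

Compute the Hessian H = grad^2 f:
  H = [[9, 6], [6, 4]]
Verify stationarity: grad f(x*) = H x* + g = (0, 0).
Eigenvalues of H: 0, 13.
H has a zero eigenvalue (singular; positive semidefinite but not definite), so H is neither positive definite, negative definite, nor indefinite. The second-order test alone is inconclusive -> degen.
(Indeed, f is constant along the null direction of H through x*, so x* is not a strict local extremum.)

degen


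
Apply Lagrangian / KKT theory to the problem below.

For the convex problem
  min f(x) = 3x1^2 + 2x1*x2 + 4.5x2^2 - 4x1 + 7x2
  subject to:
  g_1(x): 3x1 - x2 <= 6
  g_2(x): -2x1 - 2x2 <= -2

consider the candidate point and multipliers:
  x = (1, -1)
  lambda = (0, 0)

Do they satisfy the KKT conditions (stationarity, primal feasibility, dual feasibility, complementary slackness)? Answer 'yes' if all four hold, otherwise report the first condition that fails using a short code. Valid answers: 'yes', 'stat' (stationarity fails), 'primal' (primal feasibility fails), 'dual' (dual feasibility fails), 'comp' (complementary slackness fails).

Gradient of f: grad f(x) = Q x + c = (0, 0)
Constraint values g_i(x) = a_i^T x - b_i:
  g_1((1, -1)) = -2
  g_2((1, -1)) = 2
Stationarity residual: grad f(x) + sum_i lambda_i a_i = (0, 0)
  -> stationarity OK
Primal feasibility (all g_i <= 0): FAILS
Dual feasibility (all lambda_i >= 0): OK
Complementary slackness (lambda_i * g_i(x) = 0 for all i): OK

Verdict: the first failing condition is primal_feasibility -> primal.

primal


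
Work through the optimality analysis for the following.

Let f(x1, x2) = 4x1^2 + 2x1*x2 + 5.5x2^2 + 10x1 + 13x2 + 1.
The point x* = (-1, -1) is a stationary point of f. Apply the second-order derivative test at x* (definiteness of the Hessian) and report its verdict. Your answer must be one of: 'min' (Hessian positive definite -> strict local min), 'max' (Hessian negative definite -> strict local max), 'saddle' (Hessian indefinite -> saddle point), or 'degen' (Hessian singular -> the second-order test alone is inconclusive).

Compute the Hessian H = grad^2 f:
  H = [[8, 2], [2, 11]]
Verify stationarity: grad f(x*) = H x* + g = (0, 0).
Eigenvalues of H: 7, 12.
Both eigenvalues > 0, so H is positive definite -> x* is a strict local min.

min


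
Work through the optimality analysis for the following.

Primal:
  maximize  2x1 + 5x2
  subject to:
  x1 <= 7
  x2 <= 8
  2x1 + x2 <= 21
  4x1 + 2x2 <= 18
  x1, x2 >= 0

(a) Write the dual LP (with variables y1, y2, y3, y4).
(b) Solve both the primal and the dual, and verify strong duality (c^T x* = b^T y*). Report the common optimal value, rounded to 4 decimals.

The standard primal-dual pair for 'max c^T x s.t. A x <= b, x >= 0' is:
  Dual:  min b^T y  s.t.  A^T y >= c,  y >= 0.

So the dual LP is:
  minimize  7y1 + 8y2 + 21y3 + 18y4
  subject to:
    y1 + 2y3 + 4y4 >= 2
    y2 + y3 + 2y4 >= 5
    y1, y2, y3, y4 >= 0

Solving the primal: x* = (0.5, 8).
  primal value c^T x* = 41.
Solving the dual: y* = (0, 4, 0, 0.5).
  dual value b^T y* = 41.
Strong duality: c^T x* = b^T y*. Confirmed.

41


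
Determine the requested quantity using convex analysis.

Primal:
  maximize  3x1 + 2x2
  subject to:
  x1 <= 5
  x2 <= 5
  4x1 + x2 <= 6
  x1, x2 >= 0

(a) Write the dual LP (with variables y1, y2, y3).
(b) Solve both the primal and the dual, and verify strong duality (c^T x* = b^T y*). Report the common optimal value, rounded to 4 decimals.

The standard primal-dual pair for 'max c^T x s.t. A x <= b, x >= 0' is:
  Dual:  min b^T y  s.t.  A^T y >= c,  y >= 0.

So the dual LP is:
  minimize  5y1 + 5y2 + 6y3
  subject to:
    y1 + 4y3 >= 3
    y2 + y3 >= 2
    y1, y2, y3 >= 0

Solving the primal: x* = (0.25, 5).
  primal value c^T x* = 10.75.
Solving the dual: y* = (0, 1.25, 0.75).
  dual value b^T y* = 10.75.
Strong duality: c^T x* = b^T y*. Confirmed.

10.75


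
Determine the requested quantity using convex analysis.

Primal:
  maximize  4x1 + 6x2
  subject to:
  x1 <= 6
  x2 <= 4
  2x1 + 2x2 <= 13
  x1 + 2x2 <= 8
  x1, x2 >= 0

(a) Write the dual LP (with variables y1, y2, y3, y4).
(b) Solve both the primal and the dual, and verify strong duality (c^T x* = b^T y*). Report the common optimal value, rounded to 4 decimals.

The standard primal-dual pair for 'max c^T x s.t. A x <= b, x >= 0' is:
  Dual:  min b^T y  s.t.  A^T y >= c,  y >= 0.

So the dual LP is:
  minimize  6y1 + 4y2 + 13y3 + 8y4
  subject to:
    y1 + 2y3 + y4 >= 4
    y2 + 2y3 + 2y4 >= 6
    y1, y2, y3, y4 >= 0

Solving the primal: x* = (5, 1.5).
  primal value c^T x* = 29.
Solving the dual: y* = (0, 0, 1, 2).
  dual value b^T y* = 29.
Strong duality: c^T x* = b^T y*. Confirmed.

29
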